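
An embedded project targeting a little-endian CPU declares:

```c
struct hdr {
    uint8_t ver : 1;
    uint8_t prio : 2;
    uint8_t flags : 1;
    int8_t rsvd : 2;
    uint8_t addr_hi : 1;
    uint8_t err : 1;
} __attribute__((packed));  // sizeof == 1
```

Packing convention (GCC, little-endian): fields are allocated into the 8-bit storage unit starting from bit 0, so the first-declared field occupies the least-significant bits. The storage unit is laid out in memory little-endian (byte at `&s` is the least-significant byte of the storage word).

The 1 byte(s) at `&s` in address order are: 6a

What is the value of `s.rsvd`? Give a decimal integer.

-2

[0]=0x6a (little-endian) → word 0x6a
ver [0+:1] = (word>>0) & 0x1 = 0
prio [1+:2] = (word>>1) & 0x3 = 1
flags [3+:1] = (word>>3) & 0x1 = 1
rsvd [4+:2] = (word>>4) & 0x3 = 2  ←
addr_hi [6+:1] = (word>>6) & 0x1 = 1
err [7+:1] = (word>>7) & 0x1 = 0
rsvd signed 2b, MSB=1: 2 - 4 = -2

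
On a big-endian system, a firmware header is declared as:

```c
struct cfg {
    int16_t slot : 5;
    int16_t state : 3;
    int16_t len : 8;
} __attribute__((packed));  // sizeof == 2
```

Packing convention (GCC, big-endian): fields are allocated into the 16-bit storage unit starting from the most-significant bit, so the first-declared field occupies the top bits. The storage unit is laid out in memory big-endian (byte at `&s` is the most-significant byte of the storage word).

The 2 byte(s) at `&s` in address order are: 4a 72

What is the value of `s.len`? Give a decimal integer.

[0]=0x4a [1]=0x72 (big-endian) → word 0x4a72
slot [11+:5] = (word>>11) & 0x1f = 9
state [8+:3] = (word>>8) & 0x7 = 2
len [0+:8] = (word>>0) & 0xff = 114  ←
len signed 8b, MSB=0: value = 114

114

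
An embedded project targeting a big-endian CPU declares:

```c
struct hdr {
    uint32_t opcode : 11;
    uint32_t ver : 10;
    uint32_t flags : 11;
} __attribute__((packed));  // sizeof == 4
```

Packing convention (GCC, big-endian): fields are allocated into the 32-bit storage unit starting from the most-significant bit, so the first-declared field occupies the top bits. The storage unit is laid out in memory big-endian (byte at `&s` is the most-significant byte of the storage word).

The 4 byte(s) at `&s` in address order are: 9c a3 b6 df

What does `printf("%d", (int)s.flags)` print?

[0]=0x9c [1]=0xa3 [2]=0xb6 [3]=0xdf (big-endian) → word 0x9ca3b6df
opcode [21+:11] = (word>>21) & 0x7ff = 1253
ver [11+:10] = (word>>11) & 0x3ff = 118
flags [0+:11] = (word>>0) & 0x7ff = 1759  ←

1759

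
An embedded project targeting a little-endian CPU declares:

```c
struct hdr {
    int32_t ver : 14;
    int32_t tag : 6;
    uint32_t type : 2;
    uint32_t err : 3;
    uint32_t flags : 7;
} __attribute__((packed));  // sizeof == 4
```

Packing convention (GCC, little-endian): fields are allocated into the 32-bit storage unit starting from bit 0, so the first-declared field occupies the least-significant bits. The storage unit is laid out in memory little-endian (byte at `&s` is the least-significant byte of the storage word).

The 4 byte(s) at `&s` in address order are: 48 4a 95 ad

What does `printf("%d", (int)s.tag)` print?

[0]=0x48 [1]=0x4a [2]=0x95 [3]=0xad (little-endian) → word 0xad954a48
ver [0+:14] = (word>>0) & 0x3fff = 2632
tag [14+:6] = (word>>14) & 0x3f = 21  ←
type [20+:2] = (word>>20) & 0x3 = 1
err [22+:3] = (word>>22) & 0x7 = 6
flags [25+:7] = (word>>25) & 0x7f = 86
tag signed 6b, MSB=0: value = 21

21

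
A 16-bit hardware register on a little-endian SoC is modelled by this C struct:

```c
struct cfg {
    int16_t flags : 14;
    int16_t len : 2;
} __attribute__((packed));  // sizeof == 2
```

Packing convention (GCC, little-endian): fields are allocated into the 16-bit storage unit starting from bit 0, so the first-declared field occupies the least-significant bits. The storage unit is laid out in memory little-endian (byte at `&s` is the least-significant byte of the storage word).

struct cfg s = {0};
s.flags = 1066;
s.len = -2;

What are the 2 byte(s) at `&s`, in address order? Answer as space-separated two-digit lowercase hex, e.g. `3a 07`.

2a 84

flags:14 = 1066 → 0x42a << 0 → word 0x042a
len:2 = -2 → 0x2 << 14 → word 0x842a
word = 0x842a → little-endian bytes:
  [0]=0x2a  [1]=0x84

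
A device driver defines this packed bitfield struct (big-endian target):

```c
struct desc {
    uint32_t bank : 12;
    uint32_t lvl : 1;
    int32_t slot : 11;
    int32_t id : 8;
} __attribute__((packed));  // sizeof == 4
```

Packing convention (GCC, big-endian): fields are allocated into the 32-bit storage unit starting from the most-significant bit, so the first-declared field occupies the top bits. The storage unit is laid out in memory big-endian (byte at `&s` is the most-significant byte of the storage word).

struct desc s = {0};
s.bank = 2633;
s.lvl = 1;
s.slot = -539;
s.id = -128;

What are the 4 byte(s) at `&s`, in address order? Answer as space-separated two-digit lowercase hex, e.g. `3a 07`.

bank (12b) val=2633 bits=0xa49 at bit 20: 0xa4900000
lvl (1b) val=1 bits=0x1 at bit 19: 0xa4980000
slot (11b) val=-539 bits=0x5e5 at bit 8: 0xa49de500
id (8b) val=-128 bits=0x80 at bit 0: 0xa49de580
word = 0xa49de580 → big-endian bytes:
  [0]=0xa4  [1]=0x9d  [2]=0xe5  [3]=0x80

a4 9d e5 80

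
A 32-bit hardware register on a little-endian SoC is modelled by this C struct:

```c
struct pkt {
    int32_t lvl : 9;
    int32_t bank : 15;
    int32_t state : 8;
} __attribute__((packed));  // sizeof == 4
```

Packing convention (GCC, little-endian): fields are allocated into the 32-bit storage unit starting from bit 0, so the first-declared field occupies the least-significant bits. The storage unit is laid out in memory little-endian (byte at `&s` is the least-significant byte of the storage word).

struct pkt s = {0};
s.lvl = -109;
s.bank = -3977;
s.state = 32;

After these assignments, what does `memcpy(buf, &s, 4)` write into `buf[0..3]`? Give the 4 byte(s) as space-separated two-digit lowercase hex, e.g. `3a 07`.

93 ef e0 20

[0+:9] lvl=-109 & 0x1ff = 0x193; word=0x00000193
[9+:15] bank=-3977 & 0x7fff = 0x7077; word=0x00e0ef93
[24+:8] state=32 & 0xff = 0x20; word=0x20e0ef93
word = 0x20e0ef93 → little-endian bytes:
  [0]=0x93  [1]=0xef  [2]=0xe0  [3]=0x20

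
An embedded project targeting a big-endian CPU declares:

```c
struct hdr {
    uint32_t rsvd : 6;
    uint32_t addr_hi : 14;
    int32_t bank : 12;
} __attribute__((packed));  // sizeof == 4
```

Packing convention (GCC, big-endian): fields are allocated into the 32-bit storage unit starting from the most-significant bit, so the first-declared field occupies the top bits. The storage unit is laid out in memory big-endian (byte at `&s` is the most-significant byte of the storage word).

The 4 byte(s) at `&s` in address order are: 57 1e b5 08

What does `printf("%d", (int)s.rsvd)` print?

21

[0]=0x57 [1]=0x1e [2]=0xb5 [3]=0x08 (big-endian) → word 0x571eb508
rsvd:6 @ bit 26 → (0x571eb508>>26)&0x3f = 0x15  ←
addr_hi:14 @ bit 12 → (0x571eb508>>12)&0x3fff = 0x31eb
bank:12 @ bit 0 → (0x571eb508>>0)&0xfff = 0x508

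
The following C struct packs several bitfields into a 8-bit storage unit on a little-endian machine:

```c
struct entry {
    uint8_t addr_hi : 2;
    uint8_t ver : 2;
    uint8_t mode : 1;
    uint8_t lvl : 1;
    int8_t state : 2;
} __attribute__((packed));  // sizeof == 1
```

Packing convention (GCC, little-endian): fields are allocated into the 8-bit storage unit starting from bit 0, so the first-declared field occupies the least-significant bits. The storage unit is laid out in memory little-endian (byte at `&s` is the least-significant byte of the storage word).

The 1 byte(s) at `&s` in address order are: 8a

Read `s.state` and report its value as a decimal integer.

-2

[0]=0x8a (little-endian) → word 0x8a
addr_hi:2 @ bit 0 → (0x8a>>0)&0x3 = 0x2
ver:2 @ bit 2 → (0x8a>>2)&0x3 = 0x2
mode:1 @ bit 4 → (0x8a>>4)&0x1 = 0x0
lvl:1 @ bit 5 → (0x8a>>5)&0x1 = 0x0
state:2 @ bit 6 → (0x8a>>6)&0x3 = 0x2  ←
state signed 2b, MSB=1: 2 - 4 = -2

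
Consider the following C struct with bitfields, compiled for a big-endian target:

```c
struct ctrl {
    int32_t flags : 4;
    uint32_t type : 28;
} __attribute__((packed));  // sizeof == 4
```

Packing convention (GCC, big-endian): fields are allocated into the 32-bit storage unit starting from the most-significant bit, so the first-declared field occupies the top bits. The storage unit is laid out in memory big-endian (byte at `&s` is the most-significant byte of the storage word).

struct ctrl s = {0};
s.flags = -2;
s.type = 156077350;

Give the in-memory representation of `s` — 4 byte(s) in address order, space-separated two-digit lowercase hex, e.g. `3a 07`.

e9 4d 8d 26

flags (4b) val=-2 bits=0xe at bit 28: 0xe0000000
type (28b) val=156077350 bits=0x94d8d26 at bit 0: 0xe94d8d26
word = 0xe94d8d26 → big-endian bytes:
  [0]=0xe9  [1]=0x4d  [2]=0x8d  [3]=0x26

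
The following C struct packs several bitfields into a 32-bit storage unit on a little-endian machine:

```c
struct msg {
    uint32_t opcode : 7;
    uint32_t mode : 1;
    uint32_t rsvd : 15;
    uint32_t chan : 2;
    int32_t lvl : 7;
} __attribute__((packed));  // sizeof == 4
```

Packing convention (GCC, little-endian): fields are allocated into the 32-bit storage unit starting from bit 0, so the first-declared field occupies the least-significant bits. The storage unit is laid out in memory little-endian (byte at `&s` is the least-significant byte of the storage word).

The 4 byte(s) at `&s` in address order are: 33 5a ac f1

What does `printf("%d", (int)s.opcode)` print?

51

[0]=0x33 [1]=0x5a [2]=0xac [3]=0xf1 (little-endian) → word 0xf1ac5a33
opcode [0+:7] = (word>>0) & 0x7f = 51  ←
mode [7+:1] = (word>>7) & 0x1 = 0
rsvd [8+:15] = (word>>8) & 0x7fff = 11354
chan [23+:2] = (word>>23) & 0x3 = 3
lvl [25+:7] = (word>>25) & 0x7f = 120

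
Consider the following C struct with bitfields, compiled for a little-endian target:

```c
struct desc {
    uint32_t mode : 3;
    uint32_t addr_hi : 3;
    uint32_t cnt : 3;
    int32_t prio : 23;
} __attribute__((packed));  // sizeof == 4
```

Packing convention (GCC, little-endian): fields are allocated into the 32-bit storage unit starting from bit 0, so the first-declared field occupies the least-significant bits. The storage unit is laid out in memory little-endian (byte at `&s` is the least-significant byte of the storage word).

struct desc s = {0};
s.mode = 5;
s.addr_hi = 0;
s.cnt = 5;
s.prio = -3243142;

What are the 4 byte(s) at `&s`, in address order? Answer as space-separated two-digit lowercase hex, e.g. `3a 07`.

mode (3b) val=5 bits=0x5 at bit 0: 0x00000005
addr_hi (3b) val=0 bits=0x0 at bit 3: 0x00000005
cnt (3b) val=5 bits=0x5 at bit 6: 0x00000145
prio (23b) val=-3243142 bits=0x4e837a at bit 9: 0x9d06f545
word = 0x9d06f545 → little-endian bytes:
  [0]=0x45  [1]=0xf5  [2]=0x06  [3]=0x9d

45 f5 06 9d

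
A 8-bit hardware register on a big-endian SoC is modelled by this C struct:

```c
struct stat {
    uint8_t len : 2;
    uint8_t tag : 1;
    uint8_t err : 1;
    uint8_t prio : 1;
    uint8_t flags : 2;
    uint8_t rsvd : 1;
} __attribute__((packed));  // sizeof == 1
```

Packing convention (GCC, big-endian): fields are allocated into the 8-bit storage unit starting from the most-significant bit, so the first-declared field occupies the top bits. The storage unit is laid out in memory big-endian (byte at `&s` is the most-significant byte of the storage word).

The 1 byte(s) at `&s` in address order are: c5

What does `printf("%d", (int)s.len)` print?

[0]=0xc5 (big-endian) → word 0xc5
len [6+:2] = (word>>6) & 0x3 = 3  ←
tag [5+:1] = (word>>5) & 0x1 = 0
err [4+:1] = (word>>4) & 0x1 = 0
prio [3+:1] = (word>>3) & 0x1 = 0
flags [1+:2] = (word>>1) & 0x3 = 2
rsvd [0+:1] = (word>>0) & 0x1 = 1

3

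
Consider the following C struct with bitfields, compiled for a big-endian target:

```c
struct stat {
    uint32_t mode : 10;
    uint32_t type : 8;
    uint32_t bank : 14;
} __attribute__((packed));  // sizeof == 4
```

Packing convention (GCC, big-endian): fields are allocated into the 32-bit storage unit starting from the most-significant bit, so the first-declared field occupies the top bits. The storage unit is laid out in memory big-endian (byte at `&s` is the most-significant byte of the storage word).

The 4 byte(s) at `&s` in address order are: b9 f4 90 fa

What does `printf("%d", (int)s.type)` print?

210

[0]=0xb9 [1]=0xf4 [2]=0x90 [3]=0xfa (big-endian) → word 0xb9f490fa
mode:10 @ bit 22 → (0xb9f490fa>>22)&0x3ff = 0x2e7
type:8 @ bit 14 → (0xb9f490fa>>14)&0xff = 0xd2  ←
bank:14 @ bit 0 → (0xb9f490fa>>0)&0x3fff = 0x10fa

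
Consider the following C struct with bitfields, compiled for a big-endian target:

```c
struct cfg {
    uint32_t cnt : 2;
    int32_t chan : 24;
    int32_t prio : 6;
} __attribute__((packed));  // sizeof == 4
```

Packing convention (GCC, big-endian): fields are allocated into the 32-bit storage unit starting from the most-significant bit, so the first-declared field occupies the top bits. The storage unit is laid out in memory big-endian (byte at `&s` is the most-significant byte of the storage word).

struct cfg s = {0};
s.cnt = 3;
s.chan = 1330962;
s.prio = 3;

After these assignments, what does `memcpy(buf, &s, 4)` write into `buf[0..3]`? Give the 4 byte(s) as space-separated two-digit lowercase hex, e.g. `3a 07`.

c5 13 c4 83

cnt (2b) val=3 bits=0x3 at bit 30: 0xc0000000
chan (24b) val=1330962 bits=0x144f12 at bit 6: 0xc513c480
prio (6b) val=3 bits=0x3 at bit 0: 0xc513c483
word = 0xc513c483 → big-endian bytes:
  [0]=0xc5  [1]=0x13  [2]=0xc4  [3]=0x83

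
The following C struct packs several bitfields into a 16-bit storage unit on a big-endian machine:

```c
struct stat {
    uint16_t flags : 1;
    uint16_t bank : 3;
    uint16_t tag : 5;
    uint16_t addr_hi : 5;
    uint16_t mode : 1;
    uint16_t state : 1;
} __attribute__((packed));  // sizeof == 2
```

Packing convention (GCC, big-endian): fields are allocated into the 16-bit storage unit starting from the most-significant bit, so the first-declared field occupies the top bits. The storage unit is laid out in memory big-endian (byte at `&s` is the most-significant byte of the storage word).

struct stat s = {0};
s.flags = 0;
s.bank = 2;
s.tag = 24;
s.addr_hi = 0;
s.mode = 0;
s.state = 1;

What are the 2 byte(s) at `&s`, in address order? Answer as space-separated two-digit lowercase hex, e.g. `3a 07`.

2c 01

[15+:1] flags=0 & 0x1 = 0x0; word=0x0000
[12+:3] bank=2 & 0x7 = 0x2; word=0x2000
[7+:5] tag=24 & 0x1f = 0x18; word=0x2c00
[2+:5] addr_hi=0 & 0x1f = 0x0; word=0x2c00
[1+:1] mode=0 & 0x1 = 0x0; word=0x2c00
[0+:1] state=1 & 0x1 = 0x1; word=0x2c01
word = 0x2c01 → big-endian bytes:
  [0]=0x2c  [1]=0x01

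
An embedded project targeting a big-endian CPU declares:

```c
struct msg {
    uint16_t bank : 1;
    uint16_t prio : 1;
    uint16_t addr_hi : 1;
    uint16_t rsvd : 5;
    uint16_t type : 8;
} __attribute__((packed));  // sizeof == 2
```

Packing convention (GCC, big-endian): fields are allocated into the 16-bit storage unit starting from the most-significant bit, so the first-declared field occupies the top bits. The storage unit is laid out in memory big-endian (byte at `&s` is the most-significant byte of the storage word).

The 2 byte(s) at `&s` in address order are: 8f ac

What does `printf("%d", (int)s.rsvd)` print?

15

[0]=0x8f [1]=0xac (big-endian) → word 0x8fac
bank [15+:1] = (word>>15) & 0x1 = 1
prio [14+:1] = (word>>14) & 0x1 = 0
addr_hi [13+:1] = (word>>13) & 0x1 = 0
rsvd [8+:5] = (word>>8) & 0x1f = 15  ←
type [0+:8] = (word>>0) & 0xff = 172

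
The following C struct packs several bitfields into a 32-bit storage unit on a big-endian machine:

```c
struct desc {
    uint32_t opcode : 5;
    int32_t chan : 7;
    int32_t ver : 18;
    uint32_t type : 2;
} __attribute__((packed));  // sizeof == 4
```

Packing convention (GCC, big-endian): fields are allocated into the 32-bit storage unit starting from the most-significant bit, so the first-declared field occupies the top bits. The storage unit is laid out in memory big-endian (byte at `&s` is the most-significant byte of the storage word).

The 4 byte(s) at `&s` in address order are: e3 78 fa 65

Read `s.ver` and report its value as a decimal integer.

[0]=0xe3 [1]=0x78 [2]=0xfa [3]=0x65 (big-endian) → word 0xe378fa65
opcode [27+:5] = (word>>27) & 0x1f = 28
chan [20+:7] = (word>>20) & 0x7f = 55
ver [2+:18] = (word>>2) & 0x3ffff = 147097  ←
type [0+:2] = (word>>0) & 0x3 = 1
ver signed 18b, MSB=1: 147097 - 262144 = -115047

-115047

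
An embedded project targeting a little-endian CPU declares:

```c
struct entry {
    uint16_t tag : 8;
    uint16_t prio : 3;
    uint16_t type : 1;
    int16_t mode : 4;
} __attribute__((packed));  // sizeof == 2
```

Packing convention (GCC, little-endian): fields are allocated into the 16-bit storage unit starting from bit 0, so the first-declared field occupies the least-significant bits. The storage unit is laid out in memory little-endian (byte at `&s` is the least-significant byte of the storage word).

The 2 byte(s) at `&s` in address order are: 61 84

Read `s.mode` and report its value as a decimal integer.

[0]=0x61 [1]=0x84 (little-endian) → word 0x8461
tag:8 @ bit 0 → (0x8461>>0)&0xff = 0x61
prio:3 @ bit 8 → (0x8461>>8)&0x7 = 0x4
type:1 @ bit 11 → (0x8461>>11)&0x1 = 0x0
mode:4 @ bit 12 → (0x8461>>12)&0xf = 0x8  ←
mode signed 4b, MSB=1: 8 - 16 = -8

-8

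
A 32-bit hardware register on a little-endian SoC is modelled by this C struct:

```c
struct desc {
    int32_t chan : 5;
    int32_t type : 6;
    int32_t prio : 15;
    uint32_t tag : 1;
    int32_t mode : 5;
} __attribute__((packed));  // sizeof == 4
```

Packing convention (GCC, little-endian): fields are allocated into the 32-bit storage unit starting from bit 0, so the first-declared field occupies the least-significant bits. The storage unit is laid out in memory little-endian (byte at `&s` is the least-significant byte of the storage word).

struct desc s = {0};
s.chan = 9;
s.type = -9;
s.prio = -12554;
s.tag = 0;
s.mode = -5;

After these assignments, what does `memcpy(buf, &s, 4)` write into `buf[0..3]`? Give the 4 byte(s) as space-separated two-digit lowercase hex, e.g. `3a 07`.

chan:5 = 9 → 0x9 << 0 → word 0x00000009
type:6 = -9 → 0x37 << 5 → word 0x000006e9
prio:15 = -12554 → 0x4ef6 << 11 → word 0x0277b6e9
tag:1 = 0 → 0x0 << 26 → word 0x0277b6e9
mode:5 = -5 → 0x1b << 27 → word 0xda77b6e9
word = 0xda77b6e9 → little-endian bytes:
  [0]=0xe9  [1]=0xb6  [2]=0x77  [3]=0xda

e9 b6 77 da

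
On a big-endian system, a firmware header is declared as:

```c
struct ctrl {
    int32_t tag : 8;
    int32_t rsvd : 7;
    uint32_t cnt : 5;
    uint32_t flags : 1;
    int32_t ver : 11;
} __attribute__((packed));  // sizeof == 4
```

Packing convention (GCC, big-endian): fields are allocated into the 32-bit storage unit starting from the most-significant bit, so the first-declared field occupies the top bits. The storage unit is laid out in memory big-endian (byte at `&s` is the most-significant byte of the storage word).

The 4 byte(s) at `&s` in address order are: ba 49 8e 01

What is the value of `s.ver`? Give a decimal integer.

[0]=0xba [1]=0x49 [2]=0x8e [3]=0x01 (big-endian) → word 0xba498e01
tag [24+:8] = (word>>24) & 0xff = 186
rsvd [17+:7] = (word>>17) & 0x7f = 36
cnt [12+:5] = (word>>12) & 0x1f = 24
flags [11+:1] = (word>>11) & 0x1 = 1
ver [0+:11] = (word>>0) & 0x7ff = 1537  ←
ver signed 11b, MSB=1: 1537 - 2048 = -511

-511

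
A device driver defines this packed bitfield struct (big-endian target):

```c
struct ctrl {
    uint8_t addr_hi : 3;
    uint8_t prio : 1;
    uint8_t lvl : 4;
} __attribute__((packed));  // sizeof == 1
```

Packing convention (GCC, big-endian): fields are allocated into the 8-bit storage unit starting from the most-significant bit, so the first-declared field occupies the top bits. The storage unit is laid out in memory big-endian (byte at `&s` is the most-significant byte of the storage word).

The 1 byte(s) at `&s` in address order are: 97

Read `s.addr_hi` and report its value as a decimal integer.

4

[0]=0x97 (big-endian) → word 0x97
addr_hi [5+:3] = (word>>5) & 0x7 = 4  ←
prio [4+:1] = (word>>4) & 0x1 = 1
lvl [0+:4] = (word>>0) & 0xf = 7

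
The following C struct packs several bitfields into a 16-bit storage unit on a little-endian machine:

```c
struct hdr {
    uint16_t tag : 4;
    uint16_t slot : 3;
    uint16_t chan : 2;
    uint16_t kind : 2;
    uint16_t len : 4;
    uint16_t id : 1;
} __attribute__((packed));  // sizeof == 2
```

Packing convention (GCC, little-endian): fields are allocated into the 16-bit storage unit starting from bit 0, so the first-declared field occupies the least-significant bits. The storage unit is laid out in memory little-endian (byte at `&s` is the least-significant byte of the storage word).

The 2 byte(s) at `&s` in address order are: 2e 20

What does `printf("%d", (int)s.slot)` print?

2

[0]=0x2e [1]=0x20 (little-endian) → word 0x202e
tag:4 @ bit 0 → (0x202e>>0)&0xf = 0xe
slot:3 @ bit 4 → (0x202e>>4)&0x7 = 0x2  ←
chan:2 @ bit 7 → (0x202e>>7)&0x3 = 0x0
kind:2 @ bit 9 → (0x202e>>9)&0x3 = 0x0
len:4 @ bit 11 → (0x202e>>11)&0xf = 0x4
id:1 @ bit 15 → (0x202e>>15)&0x1 = 0x0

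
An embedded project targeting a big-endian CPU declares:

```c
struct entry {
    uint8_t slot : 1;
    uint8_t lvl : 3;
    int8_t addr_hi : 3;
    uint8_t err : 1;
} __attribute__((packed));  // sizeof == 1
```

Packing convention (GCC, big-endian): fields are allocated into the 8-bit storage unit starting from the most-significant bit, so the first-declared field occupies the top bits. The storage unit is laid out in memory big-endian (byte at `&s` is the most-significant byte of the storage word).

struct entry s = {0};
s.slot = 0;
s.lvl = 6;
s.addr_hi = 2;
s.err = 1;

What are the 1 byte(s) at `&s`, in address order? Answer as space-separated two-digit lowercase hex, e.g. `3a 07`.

[7+:1] slot=0 & 0x1 = 0x0; word=0x00
[4+:3] lvl=6 & 0x7 = 0x6; word=0x60
[1+:3] addr_hi=2 & 0x7 = 0x2; word=0x64
[0+:1] err=1 & 0x1 = 0x1; word=0x65
word = 0x65 → big-endian bytes:
  [0]=0x65

65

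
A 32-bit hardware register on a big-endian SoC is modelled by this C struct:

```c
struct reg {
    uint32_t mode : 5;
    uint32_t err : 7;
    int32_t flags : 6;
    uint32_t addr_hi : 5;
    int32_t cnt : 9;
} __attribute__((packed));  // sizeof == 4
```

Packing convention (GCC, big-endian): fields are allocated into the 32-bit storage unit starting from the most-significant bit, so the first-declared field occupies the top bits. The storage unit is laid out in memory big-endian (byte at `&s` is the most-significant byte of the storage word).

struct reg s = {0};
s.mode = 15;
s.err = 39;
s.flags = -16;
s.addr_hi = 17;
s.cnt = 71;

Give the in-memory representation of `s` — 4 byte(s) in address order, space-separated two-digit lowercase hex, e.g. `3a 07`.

[27+:5] mode=15 & 0x1f = 0xf; word=0x78000000
[20+:7] err=39 & 0x7f = 0x27; word=0x7a700000
[14+:6] flags=-16 & 0x3f = 0x30; word=0x7a7c0000
[9+:5] addr_hi=17 & 0x1f = 0x11; word=0x7a7c2200
[0+:9] cnt=71 & 0x1ff = 0x47; word=0x7a7c2247
word = 0x7a7c2247 → big-endian bytes:
  [0]=0x7a  [1]=0x7c  [2]=0x22  [3]=0x47

7a 7c 22 47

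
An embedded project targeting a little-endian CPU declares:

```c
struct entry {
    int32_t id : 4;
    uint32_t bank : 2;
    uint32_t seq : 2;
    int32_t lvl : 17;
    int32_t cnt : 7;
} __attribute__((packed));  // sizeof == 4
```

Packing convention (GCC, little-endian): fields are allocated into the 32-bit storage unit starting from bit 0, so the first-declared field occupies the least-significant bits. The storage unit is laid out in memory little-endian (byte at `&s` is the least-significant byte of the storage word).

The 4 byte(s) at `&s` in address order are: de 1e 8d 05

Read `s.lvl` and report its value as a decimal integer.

-29410

[0]=0xde [1]=0x1e [2]=0x8d [3]=0x05 (little-endian) → word 0x058d1ede
id:4 @ bit 0 → (0x058d1ede>>0)&0xf = 0xe
bank:2 @ bit 4 → (0x058d1ede>>4)&0x3 = 0x1
seq:2 @ bit 6 → (0x058d1ede>>6)&0x3 = 0x3
lvl:17 @ bit 8 → (0x058d1ede>>8)&0x1ffff = 0x18d1e  ←
cnt:7 @ bit 25 → (0x058d1ede>>25)&0x7f = 0x2
lvl signed 17b, MSB=1: 101662 - 131072 = -29410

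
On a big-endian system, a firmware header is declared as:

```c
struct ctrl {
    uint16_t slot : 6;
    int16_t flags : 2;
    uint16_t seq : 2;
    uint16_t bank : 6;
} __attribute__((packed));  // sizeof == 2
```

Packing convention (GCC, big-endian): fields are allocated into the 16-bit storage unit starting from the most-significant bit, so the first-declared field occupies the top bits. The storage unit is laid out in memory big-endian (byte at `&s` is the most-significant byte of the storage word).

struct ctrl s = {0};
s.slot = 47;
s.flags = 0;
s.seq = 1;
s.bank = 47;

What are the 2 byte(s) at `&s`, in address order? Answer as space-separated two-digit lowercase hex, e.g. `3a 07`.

bc 6f

slot (6b) val=47 bits=0x2f at bit 10: 0xbc00
flags (2b) val=0 bits=0x0 at bit 8: 0xbc00
seq (2b) val=1 bits=0x1 at bit 6: 0xbc40
bank (6b) val=47 bits=0x2f at bit 0: 0xbc6f
word = 0xbc6f → big-endian bytes:
  [0]=0xbc  [1]=0x6f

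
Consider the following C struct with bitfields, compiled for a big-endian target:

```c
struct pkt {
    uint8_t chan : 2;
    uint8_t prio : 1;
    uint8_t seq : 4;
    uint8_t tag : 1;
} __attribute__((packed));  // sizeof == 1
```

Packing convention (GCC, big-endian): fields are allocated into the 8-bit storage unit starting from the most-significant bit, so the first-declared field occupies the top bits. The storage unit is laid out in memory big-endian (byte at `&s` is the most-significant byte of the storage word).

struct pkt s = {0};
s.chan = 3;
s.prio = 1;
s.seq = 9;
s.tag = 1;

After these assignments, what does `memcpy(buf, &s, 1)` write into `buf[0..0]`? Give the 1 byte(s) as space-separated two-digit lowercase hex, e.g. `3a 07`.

f3

[6+:2] chan=3 & 0x3 = 0x3; word=0xc0
[5+:1] prio=1 & 0x1 = 0x1; word=0xe0
[1+:4] seq=9 & 0xf = 0x9; word=0xf2
[0+:1] tag=1 & 0x1 = 0x1; word=0xf3
word = 0xf3 → big-endian bytes:
  [0]=0xf3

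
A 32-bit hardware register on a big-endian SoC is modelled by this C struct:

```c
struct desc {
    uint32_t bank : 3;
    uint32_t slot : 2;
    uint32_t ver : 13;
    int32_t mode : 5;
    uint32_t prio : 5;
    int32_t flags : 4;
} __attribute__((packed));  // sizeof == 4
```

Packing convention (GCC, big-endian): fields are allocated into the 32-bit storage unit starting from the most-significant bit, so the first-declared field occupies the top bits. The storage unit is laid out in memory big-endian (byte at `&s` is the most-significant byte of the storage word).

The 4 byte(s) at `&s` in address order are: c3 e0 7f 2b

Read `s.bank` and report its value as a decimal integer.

[0]=0xc3 [1]=0xe0 [2]=0x7f [3]=0x2b (big-endian) → word 0xc3e07f2b
bank:3 @ bit 29 → (0xc3e07f2b>>29)&0x7 = 0x6  ←
slot:2 @ bit 27 → (0xc3e07f2b>>27)&0x3 = 0x0
ver:13 @ bit 14 → (0xc3e07f2b>>14)&0x1fff = 0xf81
mode:5 @ bit 9 → (0xc3e07f2b>>9)&0x1f = 0x1f
prio:5 @ bit 4 → (0xc3e07f2b>>4)&0x1f = 0x12
flags:4 @ bit 0 → (0xc3e07f2b>>0)&0xf = 0xb

6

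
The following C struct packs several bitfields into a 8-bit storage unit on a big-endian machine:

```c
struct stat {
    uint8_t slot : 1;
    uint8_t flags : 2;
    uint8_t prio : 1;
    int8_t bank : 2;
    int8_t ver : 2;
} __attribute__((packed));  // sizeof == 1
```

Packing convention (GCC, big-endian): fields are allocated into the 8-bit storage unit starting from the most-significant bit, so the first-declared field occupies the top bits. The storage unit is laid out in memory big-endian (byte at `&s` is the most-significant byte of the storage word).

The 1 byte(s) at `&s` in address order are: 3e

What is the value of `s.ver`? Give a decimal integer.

-2

[0]=0x3e (big-endian) → word 0x3e
slot:1 @ bit 7 → (0x3e>>7)&0x1 = 0x0
flags:2 @ bit 5 → (0x3e>>5)&0x3 = 0x1
prio:1 @ bit 4 → (0x3e>>4)&0x1 = 0x1
bank:2 @ bit 2 → (0x3e>>2)&0x3 = 0x3
ver:2 @ bit 0 → (0x3e>>0)&0x3 = 0x2  ←
ver signed 2b, MSB=1: 2 - 4 = -2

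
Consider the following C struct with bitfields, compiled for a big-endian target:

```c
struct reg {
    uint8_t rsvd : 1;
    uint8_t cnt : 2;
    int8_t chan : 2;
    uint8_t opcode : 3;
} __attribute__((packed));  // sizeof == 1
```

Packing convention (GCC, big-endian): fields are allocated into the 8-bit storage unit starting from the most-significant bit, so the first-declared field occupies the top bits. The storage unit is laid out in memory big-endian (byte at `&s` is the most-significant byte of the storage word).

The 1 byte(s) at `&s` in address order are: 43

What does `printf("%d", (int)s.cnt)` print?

[0]=0x43 (big-endian) → word 0x43
rsvd [7+:1] = (word>>7) & 0x1 = 0
cnt [5+:2] = (word>>5) & 0x3 = 2  ←
chan [3+:2] = (word>>3) & 0x3 = 0
opcode [0+:3] = (word>>0) & 0x7 = 3

2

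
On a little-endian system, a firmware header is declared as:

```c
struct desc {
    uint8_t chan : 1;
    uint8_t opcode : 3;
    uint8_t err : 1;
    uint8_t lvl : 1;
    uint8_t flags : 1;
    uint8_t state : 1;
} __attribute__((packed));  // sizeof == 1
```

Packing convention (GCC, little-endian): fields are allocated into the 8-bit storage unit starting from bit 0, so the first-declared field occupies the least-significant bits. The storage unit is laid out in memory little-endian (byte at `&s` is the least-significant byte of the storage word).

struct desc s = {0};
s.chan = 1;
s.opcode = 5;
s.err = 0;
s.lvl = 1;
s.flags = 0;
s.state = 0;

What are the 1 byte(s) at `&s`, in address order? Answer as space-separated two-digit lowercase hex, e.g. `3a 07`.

2b

chan (1b) val=1 bits=0x1 at bit 0: 0x01
opcode (3b) val=5 bits=0x5 at bit 1: 0x0b
err (1b) val=0 bits=0x0 at bit 4: 0x0b
lvl (1b) val=1 bits=0x1 at bit 5: 0x2b
flags (1b) val=0 bits=0x0 at bit 6: 0x2b
state (1b) val=0 bits=0x0 at bit 7: 0x2b
word = 0x2b → little-endian bytes:
  [0]=0x2b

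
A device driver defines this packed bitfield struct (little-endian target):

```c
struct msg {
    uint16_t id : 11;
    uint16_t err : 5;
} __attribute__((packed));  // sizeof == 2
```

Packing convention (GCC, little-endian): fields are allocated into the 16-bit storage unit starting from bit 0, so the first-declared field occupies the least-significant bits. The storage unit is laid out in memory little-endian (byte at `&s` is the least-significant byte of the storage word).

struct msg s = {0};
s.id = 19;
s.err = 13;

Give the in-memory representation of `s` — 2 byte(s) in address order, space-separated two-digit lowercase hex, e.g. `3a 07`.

13 68

id:11 = 19 → 0x13 << 0 → word 0x0013
err:5 = 13 → 0xd << 11 → word 0x6813
word = 0x6813 → little-endian bytes:
  [0]=0x13  [1]=0x68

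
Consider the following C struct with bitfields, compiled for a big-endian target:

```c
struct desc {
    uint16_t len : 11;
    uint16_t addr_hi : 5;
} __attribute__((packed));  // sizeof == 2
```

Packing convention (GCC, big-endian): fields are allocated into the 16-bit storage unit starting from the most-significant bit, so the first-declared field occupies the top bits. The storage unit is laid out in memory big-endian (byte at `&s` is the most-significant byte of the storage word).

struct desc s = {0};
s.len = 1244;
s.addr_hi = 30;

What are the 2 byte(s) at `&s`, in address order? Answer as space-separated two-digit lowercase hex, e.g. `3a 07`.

9b 9e

[5+:11] len=1244 & 0x7ff = 0x4dc; word=0x9b80
[0+:5] addr_hi=30 & 0x1f = 0x1e; word=0x9b9e
word = 0x9b9e → big-endian bytes:
  [0]=0x9b  [1]=0x9e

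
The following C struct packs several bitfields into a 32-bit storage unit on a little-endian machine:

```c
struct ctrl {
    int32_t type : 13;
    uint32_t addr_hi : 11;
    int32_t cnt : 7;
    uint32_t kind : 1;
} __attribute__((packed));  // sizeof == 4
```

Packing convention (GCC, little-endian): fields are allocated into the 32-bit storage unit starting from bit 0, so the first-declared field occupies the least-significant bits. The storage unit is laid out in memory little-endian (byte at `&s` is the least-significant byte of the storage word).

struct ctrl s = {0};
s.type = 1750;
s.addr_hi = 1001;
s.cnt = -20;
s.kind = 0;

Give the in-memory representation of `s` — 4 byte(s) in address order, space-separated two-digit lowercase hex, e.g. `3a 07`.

d6 26 7d 6c

type:13 = 1750 → 0x6d6 << 0 → word 0x000006d6
addr_hi:11 = 1001 → 0x3e9 << 13 → word 0x007d26d6
cnt:7 = -20 → 0x6c << 24 → word 0x6c7d26d6
kind:1 = 0 → 0x0 << 31 → word 0x6c7d26d6
word = 0x6c7d26d6 → little-endian bytes:
  [0]=0xd6  [1]=0x26  [2]=0x7d  [3]=0x6c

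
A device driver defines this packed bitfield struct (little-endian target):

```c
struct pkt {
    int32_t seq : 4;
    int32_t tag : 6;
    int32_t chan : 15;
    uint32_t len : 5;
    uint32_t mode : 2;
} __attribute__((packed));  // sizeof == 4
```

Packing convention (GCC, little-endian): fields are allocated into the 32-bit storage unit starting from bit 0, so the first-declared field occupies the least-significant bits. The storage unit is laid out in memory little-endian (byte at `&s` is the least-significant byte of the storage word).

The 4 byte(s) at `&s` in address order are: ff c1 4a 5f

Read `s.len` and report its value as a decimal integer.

15

[0]=0xff [1]=0xc1 [2]=0x4a [3]=0x5f (little-endian) → word 0x5f4ac1ff
seq:4 @ bit 0 → (0x5f4ac1ff>>0)&0xf = 0xf
tag:6 @ bit 4 → (0x5f4ac1ff>>4)&0x3f = 0x1f
chan:15 @ bit 10 → (0x5f4ac1ff>>10)&0x7fff = 0x52b0
len:5 @ bit 25 → (0x5f4ac1ff>>25)&0x1f = 0xf  ←
mode:2 @ bit 30 → (0x5f4ac1ff>>30)&0x3 = 0x1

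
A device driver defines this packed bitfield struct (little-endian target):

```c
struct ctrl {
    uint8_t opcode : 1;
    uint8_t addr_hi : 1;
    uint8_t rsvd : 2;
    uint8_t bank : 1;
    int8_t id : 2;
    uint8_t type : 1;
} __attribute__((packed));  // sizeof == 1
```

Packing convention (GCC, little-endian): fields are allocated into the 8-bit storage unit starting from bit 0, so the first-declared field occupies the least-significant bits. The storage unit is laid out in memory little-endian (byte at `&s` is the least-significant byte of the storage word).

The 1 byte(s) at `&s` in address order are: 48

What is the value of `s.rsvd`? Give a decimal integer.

[0]=0x48 (little-endian) → word 0x48
opcode [0+:1] = (word>>0) & 0x1 = 0
addr_hi [1+:1] = (word>>1) & 0x1 = 0
rsvd [2+:2] = (word>>2) & 0x3 = 2  ←
bank [4+:1] = (word>>4) & 0x1 = 0
id [5+:2] = (word>>5) & 0x3 = 2
type [7+:1] = (word>>7) & 0x1 = 0

2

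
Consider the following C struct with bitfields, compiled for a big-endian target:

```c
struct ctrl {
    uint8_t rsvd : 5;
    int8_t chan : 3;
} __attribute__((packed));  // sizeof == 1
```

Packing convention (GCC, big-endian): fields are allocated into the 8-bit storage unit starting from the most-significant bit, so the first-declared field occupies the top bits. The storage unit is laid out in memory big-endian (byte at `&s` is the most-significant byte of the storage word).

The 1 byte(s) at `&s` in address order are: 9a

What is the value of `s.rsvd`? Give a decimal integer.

19

[0]=0x9a (big-endian) → word 0x9a
rsvd:5 @ bit 3 → (0x9a>>3)&0x1f = 0x13  ←
chan:3 @ bit 0 → (0x9a>>0)&0x7 = 0x2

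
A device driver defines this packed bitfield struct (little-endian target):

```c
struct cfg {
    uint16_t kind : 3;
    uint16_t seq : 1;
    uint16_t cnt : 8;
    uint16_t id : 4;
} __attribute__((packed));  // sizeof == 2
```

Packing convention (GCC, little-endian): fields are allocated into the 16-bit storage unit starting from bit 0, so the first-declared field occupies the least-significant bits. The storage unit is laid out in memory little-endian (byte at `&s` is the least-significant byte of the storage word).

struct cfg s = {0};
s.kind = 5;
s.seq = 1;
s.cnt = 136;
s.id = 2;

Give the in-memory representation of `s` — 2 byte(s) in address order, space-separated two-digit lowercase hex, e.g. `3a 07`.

8d 28

[0+:3] kind=5 & 0x7 = 0x5; word=0x0005
[3+:1] seq=1 & 0x1 = 0x1; word=0x000d
[4+:8] cnt=136 & 0xff = 0x88; word=0x088d
[12+:4] id=2 & 0xf = 0x2; word=0x288d
word = 0x288d → little-endian bytes:
  [0]=0x8d  [1]=0x28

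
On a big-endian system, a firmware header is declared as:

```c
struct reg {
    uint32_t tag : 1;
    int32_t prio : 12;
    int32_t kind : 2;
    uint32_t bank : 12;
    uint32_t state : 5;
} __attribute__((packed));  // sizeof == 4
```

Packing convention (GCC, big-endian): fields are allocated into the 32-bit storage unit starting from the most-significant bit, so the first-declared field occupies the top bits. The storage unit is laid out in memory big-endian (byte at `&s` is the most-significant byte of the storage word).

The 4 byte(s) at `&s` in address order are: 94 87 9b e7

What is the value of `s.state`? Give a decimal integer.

[0]=0x94 [1]=0x87 [2]=0x9b [3]=0xe7 (big-endian) → word 0x94879be7
tag [31+:1] = (word>>31) & 0x1 = 1
prio [19+:12] = (word>>19) & 0xfff = 656
kind [17+:2] = (word>>17) & 0x3 = 3
bank [5+:12] = (word>>5) & 0xfff = 3295
state [0+:5] = (word>>0) & 0x1f = 7  ←

7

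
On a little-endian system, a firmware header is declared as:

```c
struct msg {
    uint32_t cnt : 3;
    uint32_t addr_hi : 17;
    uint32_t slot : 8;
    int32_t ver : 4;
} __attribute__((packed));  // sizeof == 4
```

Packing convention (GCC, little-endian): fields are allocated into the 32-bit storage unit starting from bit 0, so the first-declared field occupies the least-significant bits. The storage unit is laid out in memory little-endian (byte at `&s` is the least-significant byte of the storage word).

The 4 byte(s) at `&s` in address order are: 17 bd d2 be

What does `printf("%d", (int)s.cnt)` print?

[0]=0x17 [1]=0xbd [2]=0xd2 [3]=0xbe (little-endian) → word 0xbed2bd17
cnt:3 @ bit 0 → (0xbed2bd17>>0)&0x7 = 0x7  ←
addr_hi:17 @ bit 3 → (0xbed2bd17>>3)&0x1ffff = 0x57a2
slot:8 @ bit 20 → (0xbed2bd17>>20)&0xff = 0xed
ver:4 @ bit 28 → (0xbed2bd17>>28)&0xf = 0xb

7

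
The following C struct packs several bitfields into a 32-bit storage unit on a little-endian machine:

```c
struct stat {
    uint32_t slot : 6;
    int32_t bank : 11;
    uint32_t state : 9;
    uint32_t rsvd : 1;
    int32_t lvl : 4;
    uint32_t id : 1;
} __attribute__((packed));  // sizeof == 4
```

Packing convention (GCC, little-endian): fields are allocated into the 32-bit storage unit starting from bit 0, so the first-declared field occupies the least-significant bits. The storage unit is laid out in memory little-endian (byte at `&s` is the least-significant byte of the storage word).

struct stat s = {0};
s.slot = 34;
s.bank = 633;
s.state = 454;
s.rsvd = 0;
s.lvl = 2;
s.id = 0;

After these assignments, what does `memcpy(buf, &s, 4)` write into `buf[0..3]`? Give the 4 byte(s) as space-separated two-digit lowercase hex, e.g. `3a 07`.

slot (6b) val=34 bits=0x22 at bit 0: 0x00000022
bank (11b) val=633 bits=0x279 at bit 6: 0x00009e62
state (9b) val=454 bits=0x1c6 at bit 17: 0x038c9e62
rsvd (1b) val=0 bits=0x0 at bit 26: 0x038c9e62
lvl (4b) val=2 bits=0x2 at bit 27: 0x138c9e62
id (1b) val=0 bits=0x0 at bit 31: 0x138c9e62
word = 0x138c9e62 → little-endian bytes:
  [0]=0x62  [1]=0x9e  [2]=0x8c  [3]=0x13

62 9e 8c 13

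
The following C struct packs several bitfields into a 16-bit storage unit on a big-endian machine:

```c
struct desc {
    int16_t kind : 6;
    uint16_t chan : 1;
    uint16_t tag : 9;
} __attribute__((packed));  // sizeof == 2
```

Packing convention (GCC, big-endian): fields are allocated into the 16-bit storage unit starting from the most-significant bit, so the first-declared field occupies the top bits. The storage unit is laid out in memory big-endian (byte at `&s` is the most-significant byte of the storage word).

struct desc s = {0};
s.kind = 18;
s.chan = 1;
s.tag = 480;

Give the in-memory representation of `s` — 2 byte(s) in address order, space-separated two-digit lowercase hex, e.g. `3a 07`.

[10+:6] kind=18 & 0x3f = 0x12; word=0x4800
[9+:1] chan=1 & 0x1 = 0x1; word=0x4a00
[0+:9] tag=480 & 0x1ff = 0x1e0; word=0x4be0
word = 0x4be0 → big-endian bytes:
  [0]=0x4b  [1]=0xe0

4b e0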